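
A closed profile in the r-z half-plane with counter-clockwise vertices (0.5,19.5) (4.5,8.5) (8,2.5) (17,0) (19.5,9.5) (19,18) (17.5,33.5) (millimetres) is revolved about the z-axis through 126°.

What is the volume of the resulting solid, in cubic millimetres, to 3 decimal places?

Profile (r,z), 7 vertices: (0.5,19.5) (4.5,8.5) (8,2.5) (17,0) (19.5,9.5) (19,18) (17.5,33.5)
edge 0: (0.5,19.5)→(4.5,8.5)  cross = 0.5·8.5 − 4.5·19.5 = -83.5000; (r_i+r_j)·cross = 5·-83.5000 = -417.5000
edge 1: (4.5,8.5)→(8,2.5)  cross = 4.5·2.5 − 8·8.5 = -56.7500; (r_i+r_j)·cross = 12.5·-56.7500 = -709.3750
edge 2: (8,2.5)→(17,0)  cross = 8·0 − 17·2.5 = -42.5000; (r_i+r_j)·cross = 25·-42.5000 = -1062.5000
edge 3: (17,0)→(19.5,9.5)  cross = 17·9.5 − 19.5·0 = 161.5000; (r_i+r_j)·cross = 36.5·161.5000 = 5894.7500
edge 4: (19.5,9.5)→(19,18)  cross = 19.5·18 − 19·9.5 = 170.5000; (r_i+r_j)·cross = 38.5·170.5000 = 6564.2500
edge 5: (19,18)→(17.5,33.5)  cross = 19·33.5 − 17.5·18 = 321.5000; (r_i+r_j)·cross = 36.5·321.5000 = 11734.7500
edge 6: (17.5,33.5)→(0.5,19.5)  cross = 17.5·19.5 − 0.5·33.5 = 324.5000; (r_i+r_j)·cross = 18·324.5000 = 5841.0000
Σcross = 795.2500 → A = |Σcross|/2 = 397.6250 mm²
Σ(r_i+r_j)·cross = 27845.3750 → first moment M = |Σ|/6 = 4640.8958
R_c = M/A = 4640.8958/397.6250 = 11.6715 mm
θ = 126° = 2.199115 rad
V = θ·R_c·A = 2.199115·11.6715·397.6250 = 10205.863 mm³

Volume = 10205.863 mm³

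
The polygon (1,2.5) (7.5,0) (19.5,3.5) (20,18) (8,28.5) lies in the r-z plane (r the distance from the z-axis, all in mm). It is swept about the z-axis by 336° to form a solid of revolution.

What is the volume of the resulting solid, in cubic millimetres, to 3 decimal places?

Profile (r,z), 5 vertices: (1,2.5) (7.5,0) (19.5,3.5) (20,18) (8,28.5)
edge 0: (1,2.5)→(7.5,0)  cross = 1·0 − 7.5·2.5 = -18.7500; (r_i+r_j)·cross = 8.5·-18.7500 = -159.3750
edge 1: (7.5,0)→(19.5,3.5)  cross = 7.5·3.5 − 19.5·0 = 26.2500; (r_i+r_j)·cross = 27·26.2500 = 708.7500
edge 2: (19.5,3.5)→(20,18)  cross = 19.5·18 − 20·3.5 = 281.0000; (r_i+r_j)·cross = 39.5·281.0000 = 11099.5000
edge 3: (20,18)→(8,28.5)  cross = 20·28.5 − 8·18 = 426.0000; (r_i+r_j)·cross = 28·426.0000 = 11928.0000
edge 4: (8,28.5)→(1,2.5)  cross = 8·2.5 − 1·28.5 = -8.5000; (r_i+r_j)·cross = 9·-8.5000 = -76.5000
Σcross = 706.0000 → A = |Σcross|/2 = 353.0000 mm²
Σ(r_i+r_j)·cross = 23500.3750 → first moment M = |Σ|/6 = 3916.7292
R_c = M/A = 3916.7292/353.0000 = 11.0956 mm
θ = 336° = 5.864306 rad
V = θ·R_c·A = 5.864306·11.0956·353.0000 = 22968.899 mm³

Volume = 22968.899 mm³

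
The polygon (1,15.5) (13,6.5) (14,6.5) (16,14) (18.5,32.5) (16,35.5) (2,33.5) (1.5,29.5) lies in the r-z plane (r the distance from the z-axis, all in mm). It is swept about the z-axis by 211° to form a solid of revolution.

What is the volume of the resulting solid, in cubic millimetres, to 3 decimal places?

Volume = 13479.631 mm³

Profile (r,z), 8 vertices: (1,15.5) (13,6.5) (14,6.5) (16,14) (18.5,32.5) (16,35.5) (2,33.5) (1.5,29.5)
edge 0: (1,15.5)→(13,6.5)  cross = 1·6.5 − 13·15.5 = -195.0000; (r_i+r_j)·cross = 14·-195.0000 = -2730.0000
edge 1: (13,6.5)→(14,6.5)  cross = 13·6.5 − 14·6.5 = -6.5000; (r_i+r_j)·cross = 27·-6.5000 = -175.5000
edge 2: (14,6.5)→(16,14)  cross = 14·14 − 16·6.5 = 92.0000; (r_i+r_j)·cross = 30·92.0000 = 2760.0000
edge 3: (16,14)→(18.5,32.5)  cross = 16·32.5 − 18.5·14 = 261.0000; (r_i+r_j)·cross = 34.5·261.0000 = 9004.5000
edge 4: (18.5,32.5)→(16,35.5)  cross = 18.5·35.5 − 16·32.5 = 136.7500; (r_i+r_j)·cross = 34.5·136.7500 = 4717.8750
edge 5: (16,35.5)→(2,33.5)  cross = 16·33.5 − 2·35.5 = 465.0000; (r_i+r_j)·cross = 18·465.0000 = 8370.0000
edge 6: (2,33.5)→(1.5,29.5)  cross = 2·29.5 − 1.5·33.5 = 8.7500; (r_i+r_j)·cross = 3.5·8.7500 = 30.6250
edge 7: (1.5,29.5)→(1,15.5)  cross = 1.5·15.5 − 1·29.5 = -6.2500; (r_i+r_j)·cross = 2.5·-6.2500 = -15.6250
Σcross = 755.7500 → A = |Σcross|/2 = 377.8750 mm²
Σ(r_i+r_j)·cross = 21961.8750 → first moment M = |Σ|/6 = 3660.3125
R_c = M/A = 3660.3125/377.8750 = 9.6866 mm
θ = 211° = 3.682645 rad
V = θ·R_c·A = 3.682645·9.6866·377.8750 = 13479.631 mm³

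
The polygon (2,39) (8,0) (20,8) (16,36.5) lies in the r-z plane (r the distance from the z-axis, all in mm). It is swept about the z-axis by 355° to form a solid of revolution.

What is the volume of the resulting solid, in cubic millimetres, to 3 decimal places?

Volume = 31250.149 mm³

Profile (r,z), 4 vertices: (2,39) (8,0) (20,8) (16,36.5)
edge 0: (2,39)→(8,0)  cross = 2·0 − 8·39 = -312.0000; (r_i+r_j)·cross = 10·-312.0000 = -3120.0000
edge 1: (8,0)→(20,8)  cross = 8·8 − 20·0 = 64.0000; (r_i+r_j)·cross = 28·64.0000 = 1792.0000
edge 2: (20,8)→(16,36.5)  cross = 20·36.5 − 16·8 = 602.0000; (r_i+r_j)·cross = 36·602.0000 = 21672.0000
edge 3: (16,36.5)→(2,39)  cross = 16·39 − 2·36.5 = 551.0000; (r_i+r_j)·cross = 18·551.0000 = 9918.0000
Σcross = 905.0000 → A = |Σcross|/2 = 452.5000 mm²
Σ(r_i+r_j)·cross = 30262.0000 → first moment M = |Σ|/6 = 5043.6667
R_c = M/A = 5043.6667/452.5000 = 11.1462 mm
θ = 355° = 6.195919 rad
V = θ·R_c·A = 6.195919·11.1462·452.5000 = 31250.149 mm³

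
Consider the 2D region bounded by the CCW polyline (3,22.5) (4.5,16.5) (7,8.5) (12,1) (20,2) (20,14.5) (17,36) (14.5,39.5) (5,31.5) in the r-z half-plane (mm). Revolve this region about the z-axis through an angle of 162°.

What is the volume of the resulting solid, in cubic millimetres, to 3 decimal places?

Profile (r,z), 9 vertices: (3,22.5) (4.5,16.5) (7,8.5) (12,1) (20,2) (20,14.5) (17,36) (14.5,39.5) (5,31.5)
edge 0: (3,22.5)→(4.5,16.5)  cross = 3·16.5 − 4.5·22.5 = -51.7500; (r_i+r_j)·cross = 7.5·-51.7500 = -388.1250
edge 1: (4.5,16.5)→(7,8.5)  cross = 4.5·8.5 − 7·16.5 = -77.2500; (r_i+r_j)·cross = 11.5·-77.2500 = -888.3750
edge 2: (7,8.5)→(12,1)  cross = 7·1 − 12·8.5 = -95.0000; (r_i+r_j)·cross = 19·-95.0000 = -1805.0000
edge 3: (12,1)→(20,2)  cross = 12·2 − 20·1 = 4.0000; (r_i+r_j)·cross = 32·4.0000 = 128.0000
edge 4: (20,2)→(20,14.5)  cross = 20·14.5 − 20·2 = 250.0000; (r_i+r_j)·cross = 40·250.0000 = 10000.0000
edge 5: (20,14.5)→(17,36)  cross = 20·36 − 17·14.5 = 473.5000; (r_i+r_j)·cross = 37·473.5000 = 17519.5000
edge 6: (17,36)→(14.5,39.5)  cross = 17·39.5 − 14.5·36 = 149.5000; (r_i+r_j)·cross = 31.5·149.5000 = 4709.2500
edge 7: (14.5,39.5)→(5,31.5)  cross = 14.5·31.5 − 5·39.5 = 259.2500; (r_i+r_j)·cross = 19.5·259.2500 = 5055.3750
edge 8: (5,31.5)→(3,22.5)  cross = 5·22.5 − 3·31.5 = 18.0000; (r_i+r_j)·cross = 8·18.0000 = 144.0000
Σcross = 930.2500 → A = |Σcross|/2 = 465.1250 mm²
Σ(r_i+r_j)·cross = 34474.6250 → first moment M = |Σ|/6 = 5745.7708
R_c = M/A = 5745.7708/465.1250 = 12.3532 mm
θ = 162° = 2.827433 rad
V = θ·R_c·A = 2.827433·12.3532·465.1250 = 16245.784 mm³

Volume = 16245.784 mm³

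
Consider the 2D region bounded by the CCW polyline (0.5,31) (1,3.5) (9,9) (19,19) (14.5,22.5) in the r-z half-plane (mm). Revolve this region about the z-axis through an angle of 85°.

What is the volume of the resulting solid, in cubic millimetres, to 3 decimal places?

Volume = 2817.934 mm³

Profile (r,z), 5 vertices: (0.5,31) (1,3.5) (9,9) (19,19) (14.5,22.5)
edge 0: (0.5,31)→(1,3.5)  cross = 0.5·3.5 − 1·31 = -29.2500; (r_i+r_j)·cross = 1.5·-29.2500 = -43.8750
edge 1: (1,3.5)→(9,9)  cross = 1·9 − 9·3.5 = -22.5000; (r_i+r_j)·cross = 10·-22.5000 = -225.0000
edge 2: (9,9)→(19,19)  cross = 9·19 − 19·9 = 0.0000; (r_i+r_j)·cross = 28·0.0000 = 0.0000
edge 3: (19,19)→(14.5,22.5)  cross = 19·22.5 − 14.5·19 = 152.0000; (r_i+r_j)·cross = 33.5·152.0000 = 5092.0000
edge 4: (14.5,22.5)→(0.5,31)  cross = 14.5·31 − 0.5·22.5 = 438.2500; (r_i+r_j)·cross = 15·438.2500 = 6573.7500
Σcross = 538.5000 → A = |Σcross|/2 = 269.2500 mm²
Σ(r_i+r_j)·cross = 11396.8750 → first moment M = |Σ|/6 = 1899.4792
R_c = M/A = 1899.4792/269.2500 = 7.0547 mm
θ = 85° = 1.483530 rad
V = θ·R_c·A = 1.483530·7.0547·269.2500 = 2817.934 mm³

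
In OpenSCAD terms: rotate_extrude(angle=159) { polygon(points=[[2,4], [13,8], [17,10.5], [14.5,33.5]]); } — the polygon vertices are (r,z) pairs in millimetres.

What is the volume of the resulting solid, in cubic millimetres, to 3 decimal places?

Profile (r,z), 4 vertices: (2,4) (13,8) (17,10.5) (14.5,33.5)
edge 0: (2,4)→(13,8)  cross = 2·8 − 13·4 = -36.0000; (r_i+r_j)·cross = 15·-36.0000 = -540.0000
edge 1: (13,8)→(17,10.5)  cross = 13·10.5 − 17·8 = 0.5000; (r_i+r_j)·cross = 30·0.5000 = 15.0000
edge 2: (17,10.5)→(14.5,33.5)  cross = 17·33.5 − 14.5·10.5 = 417.2500; (r_i+r_j)·cross = 31.5·417.2500 = 13143.3750
edge 3: (14.5,33.5)→(2,4)  cross = 14.5·4 − 2·33.5 = -9.0000; (r_i+r_j)·cross = 16.5·-9.0000 = -148.5000
Σcross = 372.7500 → A = |Σcross|/2 = 186.3750 mm²
Σ(r_i+r_j)·cross = 12469.8750 → first moment M = |Σ|/6 = 2078.3125
R_c = M/A = 2078.3125/186.3750 = 11.1512 mm
θ = 159° = 2.775074 rad
V = θ·R_c·A = 2.775074·11.1512·186.3750 = 5767.470 mm³

Volume = 5767.470 mm³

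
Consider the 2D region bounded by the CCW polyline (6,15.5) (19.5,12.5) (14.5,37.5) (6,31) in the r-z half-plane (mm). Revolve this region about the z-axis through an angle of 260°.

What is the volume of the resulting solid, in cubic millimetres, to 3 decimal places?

Profile (r,z), 4 vertices: (6,15.5) (19.5,12.5) (14.5,37.5) (6,31)
edge 0: (6,15.5)→(19.5,12.5)  cross = 6·12.5 − 19.5·15.5 = -227.2500; (r_i+r_j)·cross = 25.5·-227.2500 = -5794.8750
edge 1: (19.5,12.5)→(14.5,37.5)  cross = 19.5·37.5 − 14.5·12.5 = 550.0000; (r_i+r_j)·cross = 34·550.0000 = 18700.0000
edge 2: (14.5,37.5)→(6,31)  cross = 14.5·31 − 6·37.5 = 224.5000; (r_i+r_j)·cross = 20.5·224.5000 = 4602.2500
edge 3: (6,31)→(6,15.5)  cross = 6·15.5 − 6·31 = -93.0000; (r_i+r_j)·cross = 12·-93.0000 = -1116.0000
Σcross = 454.2500 → A = |Σcross|/2 = 227.1250 mm²
Σ(r_i+r_j)·cross = 16391.3750 → first moment M = |Σ|/6 = 2731.8958
R_c = M/A = 2731.8958/227.1250 = 12.0282 mm
θ = 260° = 4.537856 rad
V = θ·R_c·A = 4.537856·12.0282·227.1250 = 12396.950 mm³

Volume = 12396.950 mm³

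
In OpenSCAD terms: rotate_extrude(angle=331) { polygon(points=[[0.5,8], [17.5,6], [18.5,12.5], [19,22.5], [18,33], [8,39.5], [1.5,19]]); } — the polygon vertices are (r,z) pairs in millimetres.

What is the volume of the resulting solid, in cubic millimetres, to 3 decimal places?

Profile (r,z), 7 vertices: (0.5,8) (17.5,6) (18.5,12.5) (19,22.5) (18,33) (8,39.5) (1.5,19)
edge 0: (0.5,8)→(17.5,6)  cross = 0.5·6 − 17.5·8 = -137.0000; (r_i+r_j)·cross = 18·-137.0000 = -2466.0000
edge 1: (17.5,6)→(18.5,12.5)  cross = 17.5·12.5 − 18.5·6 = 107.7500; (r_i+r_j)·cross = 36·107.7500 = 3879.0000
edge 2: (18.5,12.5)→(19,22.5)  cross = 18.5·22.5 − 19·12.5 = 178.7500; (r_i+r_j)·cross = 37.5·178.7500 = 6703.1250
edge 3: (19,22.5)→(18,33)  cross = 19·33 − 18·22.5 = 222.0000; (r_i+r_j)·cross = 37·222.0000 = 8214.0000
edge 4: (18,33)→(8,39.5)  cross = 18·39.5 − 8·33 = 447.0000; (r_i+r_j)·cross = 26·447.0000 = 11622.0000
edge 5: (8,39.5)→(1.5,19)  cross = 8·19 − 1.5·39.5 = 92.7500; (r_i+r_j)·cross = 9.5·92.7500 = 881.1250
edge 6: (1.5,19)→(0.5,8)  cross = 1.5·8 − 0.5·19 = 2.5000; (r_i+r_j)·cross = 2·2.5000 = 5.0000
Σcross = 913.7500 → A = |Σcross|/2 = 456.8750 mm²
Σ(r_i+r_j)·cross = 28838.2500 → first moment M = |Σ|/6 = 4806.3750
R_c = M/A = 4806.3750/456.8750 = 10.5201 mm
θ = 331° = 5.777040 rad
V = θ·R_c·A = 5.777040·10.5201·456.8750 = 27766.620 mm³

Volume = 27766.620 mm³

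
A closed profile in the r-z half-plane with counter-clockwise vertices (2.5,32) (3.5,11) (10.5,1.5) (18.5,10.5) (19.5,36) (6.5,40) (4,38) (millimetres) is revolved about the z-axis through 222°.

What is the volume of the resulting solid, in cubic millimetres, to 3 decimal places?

Profile (r,z), 7 vertices: (2.5,32) (3.5,11) (10.5,1.5) (18.5,10.5) (19.5,36) (6.5,40) (4,38)
edge 0: (2.5,32)→(3.5,11)  cross = 2.5·11 − 3.5·32 = -84.5000; (r_i+r_j)·cross = 6·-84.5000 = -507.0000
edge 1: (3.5,11)→(10.5,1.5)  cross = 3.5·1.5 − 10.5·11 = -110.2500; (r_i+r_j)·cross = 14·-110.2500 = -1543.5000
edge 2: (10.5,1.5)→(18.5,10.5)  cross = 10.5·10.5 − 18.5·1.5 = 82.5000; (r_i+r_j)·cross = 29·82.5000 = 2392.5000
edge 3: (18.5,10.5)→(19.5,36)  cross = 18.5·36 − 19.5·10.5 = 461.2500; (r_i+r_j)·cross = 38·461.2500 = 17527.5000
edge 4: (19.5,36)→(6.5,40)  cross = 19.5·40 − 6.5·36 = 546.0000; (r_i+r_j)·cross = 26·546.0000 = 14196.0000
edge 5: (6.5,40)→(4,38)  cross = 6.5·38 − 4·40 = 87.0000; (r_i+r_j)·cross = 10.5·87.0000 = 913.5000
edge 6: (4,38)→(2.5,32)  cross = 4·32 − 2.5·38 = 33.0000; (r_i+r_j)·cross = 6.5·33.0000 = 214.5000
Σcross = 1015.0000 → A = |Σcross|/2 = 507.5000 mm²
Σ(r_i+r_j)·cross = 33193.5000 → first moment M = |Σ|/6 = 5532.2500
R_c = M/A = 5532.2500/507.5000 = 10.9010 mm
θ = 222° = 3.874631 rad
V = θ·R_c·A = 3.874631·10.9010·507.5000 = 21435.427 mm³

Volume = 21435.427 mm³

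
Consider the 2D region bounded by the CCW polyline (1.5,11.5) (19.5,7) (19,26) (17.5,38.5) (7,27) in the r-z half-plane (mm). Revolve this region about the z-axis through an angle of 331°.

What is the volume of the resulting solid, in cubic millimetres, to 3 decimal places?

Profile (r,z), 5 vertices: (1.5,11.5) (19.5,7) (19,26) (17.5,38.5) (7,27)
edge 0: (1.5,11.5)→(19.5,7)  cross = 1.5·7 − 19.5·11.5 = -213.7500; (r_i+r_j)·cross = 21·-213.7500 = -4488.7500
edge 1: (19.5,7)→(19,26)  cross = 19.5·26 − 19·7 = 374.0000; (r_i+r_j)·cross = 38.5·374.0000 = 14399.0000
edge 2: (19,26)→(17.5,38.5)  cross = 19·38.5 − 17.5·26 = 276.5000; (r_i+r_j)·cross = 36.5·276.5000 = 10092.2500
edge 3: (17.5,38.5)→(7,27)  cross = 17.5·27 − 7·38.5 = 203.0000; (r_i+r_j)·cross = 24.5·203.0000 = 4973.5000
edge 4: (7,27)→(1.5,11.5)  cross = 7·11.5 − 1.5·27 = 40.0000; (r_i+r_j)·cross = 8.5·40.0000 = 340.0000
Σcross = 679.7500 → A = |Σcross|/2 = 339.8750 mm²
Σ(r_i+r_j)·cross = 25316.0000 → first moment M = |Σ|/6 = 4219.3333
R_c = M/A = 4219.3333/339.8750 = 12.4144 mm
θ = 331° = 5.777040 rad
V = θ·R_c·A = 5.777040·12.4144·339.8750 = 24375.257 mm³

Volume = 24375.257 mm³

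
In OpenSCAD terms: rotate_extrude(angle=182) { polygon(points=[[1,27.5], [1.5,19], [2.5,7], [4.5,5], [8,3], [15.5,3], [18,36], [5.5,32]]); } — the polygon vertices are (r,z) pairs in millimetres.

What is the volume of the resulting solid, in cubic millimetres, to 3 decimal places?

Volume = 13418.327 mm³

Profile (r,z), 8 vertices: (1,27.5) (1.5,19) (2.5,7) (4.5,5) (8,3) (15.5,3) (18,36) (5.5,32)
edge 0: (1,27.5)→(1.5,19)  cross = 1·19 − 1.5·27.5 = -22.2500; (r_i+r_j)·cross = 2.5·-22.2500 = -55.6250
edge 1: (1.5,19)→(2.5,7)  cross = 1.5·7 − 2.5·19 = -37.0000; (r_i+r_j)·cross = 4·-37.0000 = -148.0000
edge 2: (2.5,7)→(4.5,5)  cross = 2.5·5 − 4.5·7 = -19.0000; (r_i+r_j)·cross = 7·-19.0000 = -133.0000
edge 3: (4.5,5)→(8,3)  cross = 4.5·3 − 8·5 = -26.5000; (r_i+r_j)·cross = 12.5·-26.5000 = -331.2500
edge 4: (8,3)→(15.5,3)  cross = 8·3 − 15.5·3 = -22.5000; (r_i+r_j)·cross = 23.5·-22.5000 = -528.7500
edge 5: (15.5,3)→(18,36)  cross = 15.5·36 − 18·3 = 504.0000; (r_i+r_j)·cross = 33.5·504.0000 = 16884.0000
edge 6: (18,36)→(5.5,32)  cross = 18·32 − 5.5·36 = 378.0000; (r_i+r_j)·cross = 23.5·378.0000 = 8883.0000
edge 7: (5.5,32)→(1,27.5)  cross = 5.5·27.5 − 1·32 = 119.2500; (r_i+r_j)·cross = 6.5·119.2500 = 775.1250
Σcross = 874.0000 → A = |Σcross|/2 = 437.0000 mm²
Σ(r_i+r_j)·cross = 25345.5000 → first moment M = |Σ|/6 = 4224.2500
R_c = M/A = 4224.2500/437.0000 = 9.6665 mm
θ = 182° = 3.176499 rad
V = θ·R_c·A = 3.176499·9.6665·437.0000 = 13418.327 mm³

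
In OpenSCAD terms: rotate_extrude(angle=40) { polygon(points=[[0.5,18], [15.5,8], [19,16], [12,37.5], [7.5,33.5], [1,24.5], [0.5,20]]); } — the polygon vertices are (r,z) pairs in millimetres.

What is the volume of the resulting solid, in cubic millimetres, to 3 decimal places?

Profile (r,z), 7 vertices: (0.5,18) (15.5,8) (19,16) (12,37.5) (7.5,33.5) (1,24.5) (0.5,20)
edge 0: (0.5,18)→(15.5,8)  cross = 0.5·8 − 15.5·18 = -275.0000; (r_i+r_j)·cross = 16·-275.0000 = -4400.0000
edge 1: (15.5,8)→(19,16)  cross = 15.5·16 − 19·8 = 96.0000; (r_i+r_j)·cross = 34.5·96.0000 = 3312.0000
edge 2: (19,16)→(12,37.5)  cross = 19·37.5 − 12·16 = 520.5000; (r_i+r_j)·cross = 31·520.5000 = 16135.5000
edge 3: (12,37.5)→(7.5,33.5)  cross = 12·33.5 − 7.5·37.5 = 120.7500; (r_i+r_j)·cross = 19.5·120.7500 = 2354.6250
edge 4: (7.5,33.5)→(1,24.5)  cross = 7.5·24.5 − 1·33.5 = 150.2500; (r_i+r_j)·cross = 8.5·150.2500 = 1277.1250
edge 5: (1,24.5)→(0.5,20)  cross = 1·20 − 0.5·24.5 = 7.7500; (r_i+r_j)·cross = 1.5·7.7500 = 11.6250
edge 6: (0.5,20)→(0.5,18)  cross = 0.5·18 − 0.5·20 = -1.0000; (r_i+r_j)·cross = 1·-1.0000 = -1.0000
Σcross = 619.2500 → A = |Σcross|/2 = 309.6250 mm²
Σ(r_i+r_j)·cross = 18689.8750 → first moment M = |Σ|/6 = 3114.9792
R_c = M/A = 3114.9792/309.6250 = 10.0605 mm
θ = 40° = 0.698132 rad
V = θ·R_c·A = 0.698132·10.0605·309.6250 = 2174.666 mm³

Volume = 2174.666 mm³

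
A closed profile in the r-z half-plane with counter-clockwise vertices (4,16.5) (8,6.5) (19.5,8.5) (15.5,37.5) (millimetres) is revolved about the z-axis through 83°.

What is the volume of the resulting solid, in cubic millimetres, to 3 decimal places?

Profile (r,z), 4 vertices: (4,16.5) (8,6.5) (19.5,8.5) (15.5,37.5)
edge 0: (4,16.5)→(8,6.5)  cross = 4·6.5 − 8·16.5 = -106.0000; (r_i+r_j)·cross = 12·-106.0000 = -1272.0000
edge 1: (8,6.5)→(19.5,8.5)  cross = 8·8.5 − 19.5·6.5 = -58.7500; (r_i+r_j)·cross = 27.5·-58.7500 = -1615.6250
edge 2: (19.5,8.5)→(15.5,37.5)  cross = 19.5·37.5 − 15.5·8.5 = 599.5000; (r_i+r_j)·cross = 35·599.5000 = 20982.5000
edge 3: (15.5,37.5)→(4,16.5)  cross = 15.5·16.5 − 4·37.5 = 105.7500; (r_i+r_j)·cross = 19.5·105.7500 = 2062.1250
Σcross = 540.5000 → A = |Σcross|/2 = 270.2500 mm²
Σ(r_i+r_j)·cross = 20157.0000 → first moment M = |Σ|/6 = 3359.5000
R_c = M/A = 3359.5000/270.2500 = 12.4311 mm
θ = 83° = 1.448623 rad
V = θ·R_c·A = 1.448623·12.4311·270.2500 = 4866.650 mm³

Volume = 4866.650 mm³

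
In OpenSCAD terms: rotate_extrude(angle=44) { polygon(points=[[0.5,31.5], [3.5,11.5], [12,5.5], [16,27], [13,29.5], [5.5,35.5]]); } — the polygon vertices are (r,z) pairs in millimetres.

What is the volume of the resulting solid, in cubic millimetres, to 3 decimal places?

Profile (r,z), 6 vertices: (0.5,31.5) (3.5,11.5) (12,5.5) (16,27) (13,29.5) (5.5,35.5)
edge 0: (0.5,31.5)→(3.5,11.5)  cross = 0.5·11.5 − 3.5·31.5 = -104.5000; (r_i+r_j)·cross = 4·-104.5000 = -418.0000
edge 1: (3.5,11.5)→(12,5.5)  cross = 3.5·5.5 − 12·11.5 = -118.7500; (r_i+r_j)·cross = 15.5·-118.7500 = -1840.6250
edge 2: (12,5.5)→(16,27)  cross = 12·27 − 16·5.5 = 236.0000; (r_i+r_j)·cross = 28·236.0000 = 6608.0000
edge 3: (16,27)→(13,29.5)  cross = 16·29.5 − 13·27 = 121.0000; (r_i+r_j)·cross = 29·121.0000 = 3509.0000
edge 4: (13,29.5)→(5.5,35.5)  cross = 13·35.5 − 5.5·29.5 = 299.2500; (r_i+r_j)·cross = 18.5·299.2500 = 5536.1250
edge 5: (5.5,35.5)→(0.5,31.5)  cross = 5.5·31.5 − 0.5·35.5 = 155.5000; (r_i+r_j)·cross = 6·155.5000 = 933.0000
Σcross = 588.5000 → A = |Σcross|/2 = 294.2500 mm²
Σ(r_i+r_j)·cross = 14327.5000 → first moment M = |Σ|/6 = 2387.9167
R_c = M/A = 2387.9167/294.2500 = 8.1153 mm
θ = 44° = 0.767945 rad
V = θ·R_c·A = 0.767945·8.1153·294.2500 = 1833.788 mm³

Volume = 1833.788 mm³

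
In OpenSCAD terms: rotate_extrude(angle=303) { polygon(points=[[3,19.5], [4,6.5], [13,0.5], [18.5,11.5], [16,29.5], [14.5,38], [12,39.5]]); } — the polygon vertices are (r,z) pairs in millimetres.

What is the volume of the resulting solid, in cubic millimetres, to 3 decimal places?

Volume = 22396.373 mm³

Profile (r,z), 7 vertices: (3,19.5) (4,6.5) (13,0.5) (18.5,11.5) (16,29.5) (14.5,38) (12,39.5)
edge 0: (3,19.5)→(4,6.5)  cross = 3·6.5 − 4·19.5 = -58.5000; (r_i+r_j)·cross = 7·-58.5000 = -409.5000
edge 1: (4,6.5)→(13,0.5)  cross = 4·0.5 − 13·6.5 = -82.5000; (r_i+r_j)·cross = 17·-82.5000 = -1402.5000
edge 2: (13,0.5)→(18.5,11.5)  cross = 13·11.5 − 18.5·0.5 = 140.2500; (r_i+r_j)·cross = 31.5·140.2500 = 4417.8750
edge 3: (18.5,11.5)→(16,29.5)  cross = 18.5·29.5 − 16·11.5 = 361.7500; (r_i+r_j)·cross = 34.5·361.7500 = 12480.3750
edge 4: (16,29.5)→(14.5,38)  cross = 16·38 − 14.5·29.5 = 180.2500; (r_i+r_j)·cross = 30.5·180.2500 = 5497.6250
edge 5: (14.5,38)→(12,39.5)  cross = 14.5·39.5 − 12·38 = 116.7500; (r_i+r_j)·cross = 26.5·116.7500 = 3093.8750
edge 6: (12,39.5)→(3,19.5)  cross = 12·19.5 − 3·39.5 = 115.5000; (r_i+r_j)·cross = 15·115.5000 = 1732.5000
Σcross = 773.5000 → A = |Σcross|/2 = 386.7500 mm²
Σ(r_i+r_j)·cross = 25410.2500 → first moment M = |Σ|/6 = 4235.0417
R_c = M/A = 4235.0417/386.7500 = 10.9503 mm
θ = 303° = 5.288348 rad
V = θ·R_c·A = 5.288348·10.9503·386.7500 = 22396.373 mm³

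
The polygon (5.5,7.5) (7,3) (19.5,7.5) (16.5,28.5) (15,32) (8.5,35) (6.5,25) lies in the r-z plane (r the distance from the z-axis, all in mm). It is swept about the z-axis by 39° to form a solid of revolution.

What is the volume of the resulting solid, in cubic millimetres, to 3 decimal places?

Volume = 2582.522 mm³

Profile (r,z), 7 vertices: (5.5,7.5) (7,3) (19.5,7.5) (16.5,28.5) (15,32) (8.5,35) (6.5,25)
edge 0: (5.5,7.5)→(7,3)  cross = 5.5·3 − 7·7.5 = -36.0000; (r_i+r_j)·cross = 12.5·-36.0000 = -450.0000
edge 1: (7,3)→(19.5,7.5)  cross = 7·7.5 − 19.5·3 = -6.0000; (r_i+r_j)·cross = 26.5·-6.0000 = -159.0000
edge 2: (19.5,7.5)→(16.5,28.5)  cross = 19.5·28.5 − 16.5·7.5 = 432.0000; (r_i+r_j)·cross = 36·432.0000 = 15552.0000
edge 3: (16.5,28.5)→(15,32)  cross = 16.5·32 − 15·28.5 = 100.5000; (r_i+r_j)·cross = 31.5·100.5000 = 3165.7500
edge 4: (15,32)→(8.5,35)  cross = 15·35 − 8.5·32 = 253.0000; (r_i+r_j)·cross = 23.5·253.0000 = 5945.5000
edge 5: (8.5,35)→(6.5,25)  cross = 8.5·25 − 6.5·35 = -15.0000; (r_i+r_j)·cross = 15·-15.0000 = -225.0000
edge 6: (6.5,25)→(5.5,7.5)  cross = 6.5·7.5 − 5.5·25 = -88.7500; (r_i+r_j)·cross = 12·-88.7500 = -1065.0000
Σcross = 639.7500 → A = |Σcross|/2 = 319.8750 mm²
Σ(r_i+r_j)·cross = 22764.2500 → first moment M = |Σ|/6 = 3794.0417
R_c = M/A = 3794.0417/319.8750 = 11.8610 mm
θ = 39° = 0.680678 rad
V = θ·R_c·A = 0.680678·11.8610·319.8750 = 2582.522 mm³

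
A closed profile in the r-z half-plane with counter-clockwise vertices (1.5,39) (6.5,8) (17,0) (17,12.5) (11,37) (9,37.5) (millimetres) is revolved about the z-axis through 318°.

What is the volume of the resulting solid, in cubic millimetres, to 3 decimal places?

Volume = 19003.588 mm³

Profile (r,z), 6 vertices: (1.5,39) (6.5,8) (17,0) (17,12.5) (11,37) (9,37.5)
edge 0: (1.5,39)→(6.5,8)  cross = 1.5·8 − 6.5·39 = -241.5000; (r_i+r_j)·cross = 8·-241.5000 = -1932.0000
edge 1: (6.5,8)→(17,0)  cross = 6.5·0 − 17·8 = -136.0000; (r_i+r_j)·cross = 23.5·-136.0000 = -3196.0000
edge 2: (17,0)→(17,12.5)  cross = 17·12.5 − 17·0 = 212.5000; (r_i+r_j)·cross = 34·212.5000 = 7225.0000
edge 3: (17,12.5)→(11,37)  cross = 17·37 − 11·12.5 = 491.5000; (r_i+r_j)·cross = 28·491.5000 = 13762.0000
edge 4: (11,37)→(9,37.5)  cross = 11·37.5 − 9·37 = 79.5000; (r_i+r_j)·cross = 20·79.5000 = 1590.0000
edge 5: (9,37.5)→(1.5,39)  cross = 9·39 − 1.5·37.5 = 294.7500; (r_i+r_j)·cross = 10.5·294.7500 = 3094.8750
Σcross = 700.7500 → A = |Σcross|/2 = 350.3750 mm²
Σ(r_i+r_j)·cross = 20543.8750 → first moment M = |Σ|/6 = 3423.9792
R_c = M/A = 3423.9792/350.3750 = 9.7723 mm
θ = 318° = 5.550147 rad
V = θ·R_c·A = 5.550147·9.7723·350.3750 = 19003.588 mm³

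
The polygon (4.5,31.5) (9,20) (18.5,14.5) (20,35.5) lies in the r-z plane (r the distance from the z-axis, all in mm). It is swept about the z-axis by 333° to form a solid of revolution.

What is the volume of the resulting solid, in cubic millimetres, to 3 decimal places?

Profile (r,z), 4 vertices: (4.5,31.5) (9,20) (18.5,14.5) (20,35.5)
edge 0: (4.5,31.5)→(9,20)  cross = 4.5·20 − 9·31.5 = -193.5000; (r_i+r_j)·cross = 13.5·-193.5000 = -2612.2500
edge 1: (9,20)→(18.5,14.5)  cross = 9·14.5 − 18.5·20 = -239.5000; (r_i+r_j)·cross = 27.5·-239.5000 = -6586.2500
edge 2: (18.5,14.5)→(20,35.5)  cross = 18.5·35.5 − 20·14.5 = 366.7500; (r_i+r_j)·cross = 38.5·366.7500 = 14119.8750
edge 3: (20,35.5)→(4.5,31.5)  cross = 20·31.5 − 4.5·35.5 = 470.2500; (r_i+r_j)·cross = 24.5·470.2500 = 11521.1250
Σcross = 404.0000 → A = |Σcross|/2 = 202.0000 mm²
Σ(r_i+r_j)·cross = 16442.5000 → first moment M = |Σ|/6 = 2740.4167
R_c = M/A = 2740.4167/202.0000 = 13.5664 mm
θ = 333° = 5.811946 rad
V = θ·R_c·A = 5.811946·13.5664·202.0000 = 15927.155 mm³

Volume = 15927.155 mm³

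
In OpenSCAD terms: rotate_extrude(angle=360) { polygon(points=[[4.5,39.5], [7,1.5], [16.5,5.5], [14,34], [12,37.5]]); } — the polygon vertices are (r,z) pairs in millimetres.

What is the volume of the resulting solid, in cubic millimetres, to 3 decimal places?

Profile (r,z), 5 vertices: (4.5,39.5) (7,1.5) (16.5,5.5) (14,34) (12,37.5)
edge 0: (4.5,39.5)→(7,1.5)  cross = 4.5·1.5 − 7·39.5 = -269.7500; (r_i+r_j)·cross = 11.5·-269.7500 = -3102.1250
edge 1: (7,1.5)→(16.5,5.5)  cross = 7·5.5 − 16.5·1.5 = 13.7500; (r_i+r_j)·cross = 23.5·13.7500 = 323.1250
edge 2: (16.5,5.5)→(14,34)  cross = 16.5·34 − 14·5.5 = 484.0000; (r_i+r_j)·cross = 30.5·484.0000 = 14762.0000
edge 3: (14,34)→(12,37.5)  cross = 14·37.5 − 12·34 = 117.0000; (r_i+r_j)·cross = 26·117.0000 = 3042.0000
edge 4: (12,37.5)→(4.5,39.5)  cross = 12·39.5 − 4.5·37.5 = 305.2500; (r_i+r_j)·cross = 16.5·305.2500 = 5036.6250
Σcross = 650.2500 → A = |Σcross|/2 = 325.1250 mm²
Σ(r_i+r_j)·cross = 20061.6250 → first moment M = |Σ|/6 = 3343.6042
R_c = M/A = 3343.6042/325.1250 = 10.2841 mm
θ = 360° = 6.283185 rad
V = θ·R_c·A = 6.283185·10.2841·325.1250 = 21008.485 mm³

Volume = 21008.485 mm³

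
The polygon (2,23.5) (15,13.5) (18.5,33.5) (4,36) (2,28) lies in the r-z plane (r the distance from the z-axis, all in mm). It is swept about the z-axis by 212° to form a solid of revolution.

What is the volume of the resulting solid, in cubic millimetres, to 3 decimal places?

Profile (r,z), 5 vertices: (2,23.5) (15,13.5) (18.5,33.5) (4,36) (2,28)
edge 0: (2,23.5)→(15,13.5)  cross = 2·13.5 − 15·23.5 = -325.5000; (r_i+r_j)·cross = 17·-325.5000 = -5533.5000
edge 1: (15,13.5)→(18.5,33.5)  cross = 15·33.5 − 18.5·13.5 = 252.7500; (r_i+r_j)·cross = 33.5·252.7500 = 8467.1250
edge 2: (18.5,33.5)→(4,36)  cross = 18.5·36 − 4·33.5 = 532.0000; (r_i+r_j)·cross = 22.5·532.0000 = 11970.0000
edge 3: (4,36)→(2,28)  cross = 4·28 − 2·36 = 40.0000; (r_i+r_j)·cross = 6·40.0000 = 240.0000
edge 4: (2,28)→(2,23.5)  cross = 2·23.5 − 2·28 = -9.0000; (r_i+r_j)·cross = 4·-9.0000 = -36.0000
Σcross = 490.2500 → A = |Σcross|/2 = 245.1250 mm²
Σ(r_i+r_j)·cross = 15107.6250 → first moment M = |Σ|/6 = 2517.9375
R_c = M/A = 2517.9375/245.1250 = 10.2721 mm
θ = 212° = 3.700098 rad
V = θ·R_c·A = 3.700098·10.2721·245.1250 = 9316.616 mm³

Volume = 9316.616 mm³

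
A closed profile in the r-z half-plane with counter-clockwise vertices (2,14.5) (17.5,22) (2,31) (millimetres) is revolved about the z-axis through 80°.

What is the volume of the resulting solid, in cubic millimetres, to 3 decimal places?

Volume = 1279.588 mm³

Profile (r,z), 3 vertices: (2,14.5) (17.5,22) (2,31)
edge 0: (2,14.5)→(17.5,22)  cross = 2·22 − 17.5·14.5 = -209.7500; (r_i+r_j)·cross = 19.5·-209.7500 = -4090.1250
edge 1: (17.5,22)→(2,31)  cross = 17.5·31 − 2·22 = 498.5000; (r_i+r_j)·cross = 19.5·498.5000 = 9720.7500
edge 2: (2,31)→(2,14.5)  cross = 2·14.5 − 2·31 = -33.0000; (r_i+r_j)·cross = 4·-33.0000 = -132.0000
Σcross = 255.7500 → A = |Σcross|/2 = 127.8750 mm²
Σ(r_i+r_j)·cross = 5498.6250 → first moment M = |Σ|/6 = 916.4375
R_c = M/A = 916.4375/127.8750 = 7.1667 mm
θ = 80° = 1.396263 rad
V = θ·R_c·A = 1.396263·7.1667·127.8750 = 1279.588 mm³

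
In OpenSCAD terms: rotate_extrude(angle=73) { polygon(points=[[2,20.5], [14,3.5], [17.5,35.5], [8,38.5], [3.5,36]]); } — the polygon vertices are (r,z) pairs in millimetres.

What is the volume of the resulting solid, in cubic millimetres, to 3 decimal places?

Volume = 4447.796 mm³

Profile (r,z), 5 vertices: (2,20.5) (14,3.5) (17.5,35.5) (8,38.5) (3.5,36)
edge 0: (2,20.5)→(14,3.5)  cross = 2·3.5 − 14·20.5 = -280.0000; (r_i+r_j)·cross = 16·-280.0000 = -4480.0000
edge 1: (14,3.5)→(17.5,35.5)  cross = 14·35.5 − 17.5·3.5 = 435.7500; (r_i+r_j)·cross = 31.5·435.7500 = 13726.1250
edge 2: (17.5,35.5)→(8,38.5)  cross = 17.5·38.5 − 8·35.5 = 389.7500; (r_i+r_j)·cross = 25.5·389.7500 = 9938.6250
edge 3: (8,38.5)→(3.5,36)  cross = 8·36 − 3.5·38.5 = 153.2500; (r_i+r_j)·cross = 11.5·153.2500 = 1762.3750
edge 4: (3.5,36)→(2,20.5)  cross = 3.5·20.5 − 2·36 = -0.2500; (r_i+r_j)·cross = 5.5·-0.2500 = -1.3750
Σcross = 698.5000 → A = |Σcross|/2 = 349.2500 mm²
Σ(r_i+r_j)·cross = 20945.7500 → first moment M = |Σ|/6 = 3490.9583
R_c = M/A = 3490.9583/349.2500 = 9.9956 mm
θ = 73° = 1.274090 rad
V = θ·R_c·A = 1.274090·9.9956·349.2500 = 4447.796 mm³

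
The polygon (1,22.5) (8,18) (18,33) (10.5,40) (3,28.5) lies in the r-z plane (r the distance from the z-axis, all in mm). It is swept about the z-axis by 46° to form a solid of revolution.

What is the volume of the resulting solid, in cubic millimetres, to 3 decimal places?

Volume = 1365.199 mm³

Profile (r,z), 5 vertices: (1,22.5) (8,18) (18,33) (10.5,40) (3,28.5)
edge 0: (1,22.5)→(8,18)  cross = 1·18 − 8·22.5 = -162.0000; (r_i+r_j)·cross = 9·-162.0000 = -1458.0000
edge 1: (8,18)→(18,33)  cross = 8·33 − 18·18 = -60.0000; (r_i+r_j)·cross = 26·-60.0000 = -1560.0000
edge 2: (18,33)→(10.5,40)  cross = 18·40 − 10.5·33 = 373.5000; (r_i+r_j)·cross = 28.5·373.5000 = 10644.7500
edge 3: (10.5,40)→(3,28.5)  cross = 10.5·28.5 − 3·40 = 179.2500; (r_i+r_j)·cross = 13.5·179.2500 = 2419.8750
edge 4: (3,28.5)→(1,22.5)  cross = 3·22.5 − 1·28.5 = 39.0000; (r_i+r_j)·cross = 4·39.0000 = 156.0000
Σcross = 369.7500 → A = |Σcross|/2 = 184.8750 mm²
Σ(r_i+r_j)·cross = 10202.6250 → first moment M = |Σ|/6 = 1700.4375
R_c = M/A = 1700.4375/184.8750 = 9.1978 mm
θ = 46° = 0.802851 rad
V = θ·R_c·A = 0.802851·9.1978·184.8750 = 1365.199 mm³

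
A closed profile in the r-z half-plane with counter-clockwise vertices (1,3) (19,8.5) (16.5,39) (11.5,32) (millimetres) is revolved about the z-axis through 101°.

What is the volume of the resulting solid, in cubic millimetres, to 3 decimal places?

Profile (r,z), 4 vertices: (1,3) (19,8.5) (16.5,39) (11.5,32)
edge 0: (1,3)→(19,8.5)  cross = 1·8.5 − 19·3 = -48.5000; (r_i+r_j)·cross = 20·-48.5000 = -970.0000
edge 1: (19,8.5)→(16.5,39)  cross = 19·39 − 16.5·8.5 = 600.7500; (r_i+r_j)·cross = 35.5·600.7500 = 21326.6250
edge 2: (16.5,39)→(11.5,32)  cross = 16.5·32 − 11.5·39 = 79.5000; (r_i+r_j)·cross = 28·79.5000 = 2226.0000
edge 3: (11.5,32)→(1,3)  cross = 11.5·3 − 1·32 = 2.5000; (r_i+r_j)·cross = 12.5·2.5000 = 31.2500
Σcross = 634.2500 → A = |Σcross|/2 = 317.1250 mm²
Σ(r_i+r_j)·cross = 22613.8750 → first moment M = |Σ|/6 = 3768.9792
R_c = M/A = 3768.9792/317.1250 = 11.8848 mm
θ = 101° = 1.762783 rad
V = θ·R_c·A = 1.762783·11.8848·317.1250 = 6643.891 mm³

Volume = 6643.891 mm³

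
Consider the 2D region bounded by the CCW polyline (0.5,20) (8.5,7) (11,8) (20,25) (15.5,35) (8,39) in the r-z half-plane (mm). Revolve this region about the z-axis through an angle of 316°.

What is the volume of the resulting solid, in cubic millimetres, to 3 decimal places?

Volume = 20043.073 mm³

Profile (r,z), 6 vertices: (0.5,20) (8.5,7) (11,8) (20,25) (15.5,35) (8,39)
edge 0: (0.5,20)→(8.5,7)  cross = 0.5·7 − 8.5·20 = -166.5000; (r_i+r_j)·cross = 9·-166.5000 = -1498.5000
edge 1: (8.5,7)→(11,8)  cross = 8.5·8 − 11·7 = -9.0000; (r_i+r_j)·cross = 19.5·-9.0000 = -175.5000
edge 2: (11,8)→(20,25)  cross = 11·25 − 20·8 = 115.0000; (r_i+r_j)·cross = 31·115.0000 = 3565.0000
edge 3: (20,25)→(15.5,35)  cross = 20·35 − 15.5·25 = 312.5000; (r_i+r_j)·cross = 35.5·312.5000 = 11093.7500
edge 4: (15.5,35)→(8,39)  cross = 15.5·39 − 8·35 = 324.5000; (r_i+r_j)·cross = 23.5·324.5000 = 7625.7500
edge 5: (8,39)→(0.5,20)  cross = 8·20 − 0.5·39 = 140.5000; (r_i+r_j)·cross = 8.5·140.5000 = 1194.2500
Σcross = 717.0000 → A = |Σcross|/2 = 358.5000 mm²
Σ(r_i+r_j)·cross = 21804.7500 → first moment M = |Σ|/6 = 3634.1250
R_c = M/A = 3634.1250/358.5000 = 10.1370 mm
θ = 316° = 5.515240 rad
V = θ·R_c·A = 5.515240·10.1370·358.5000 = 20043.073 mm³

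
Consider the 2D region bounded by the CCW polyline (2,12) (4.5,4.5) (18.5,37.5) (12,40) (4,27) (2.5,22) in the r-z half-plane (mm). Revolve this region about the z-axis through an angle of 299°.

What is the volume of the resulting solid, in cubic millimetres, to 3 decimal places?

Profile (r,z), 6 vertices: (2,12) (4.5,4.5) (18.5,37.5) (12,40) (4,27) (2.5,22)
edge 0: (2,12)→(4.5,4.5)  cross = 2·4.5 − 4.5·12 = -45.0000; (r_i+r_j)·cross = 6.5·-45.0000 = -292.5000
edge 1: (4.5,4.5)→(18.5,37.5)  cross = 4.5·37.5 − 18.5·4.5 = 85.5000; (r_i+r_j)·cross = 23·85.5000 = 1966.5000
edge 2: (18.5,37.5)→(12,40)  cross = 18.5·40 − 12·37.5 = 290.0000; (r_i+r_j)·cross = 30.5·290.0000 = 8845.0000
edge 3: (12,40)→(4,27)  cross = 12·27 − 4·40 = 164.0000; (r_i+r_j)·cross = 16·164.0000 = 2624.0000
edge 4: (4,27)→(2.5,22)  cross = 4·22 − 2.5·27 = 20.5000; (r_i+r_j)·cross = 6.5·20.5000 = 133.2500
edge 5: (2.5,22)→(2,12)  cross = 2.5·12 − 2·22 = -14.0000; (r_i+r_j)·cross = 4.5·-14.0000 = -63.0000
Σcross = 501.0000 → A = |Σcross|/2 = 250.5000 mm²
Σ(r_i+r_j)·cross = 13213.2500 → first moment M = |Σ|/6 = 2202.2083
R_c = M/A = 2202.2083/250.5000 = 8.7913 mm
θ = 299° = 5.218534 rad
V = θ·R_c·A = 5.218534·8.7913·250.5000 = 11492.300 mm³

Volume = 11492.300 mm³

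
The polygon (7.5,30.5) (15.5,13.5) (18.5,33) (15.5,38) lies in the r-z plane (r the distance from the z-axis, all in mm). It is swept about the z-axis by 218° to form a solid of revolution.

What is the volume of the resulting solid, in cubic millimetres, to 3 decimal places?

Volume = 7092.339 mm³

Profile (r,z), 4 vertices: (7.5,30.5) (15.5,13.5) (18.5,33) (15.5,38)
edge 0: (7.5,30.5)→(15.5,13.5)  cross = 7.5·13.5 − 15.5·30.5 = -371.5000; (r_i+r_j)·cross = 23·-371.5000 = -8544.5000
edge 1: (15.5,13.5)→(18.5,33)  cross = 15.5·33 − 18.5·13.5 = 261.7500; (r_i+r_j)·cross = 34·261.7500 = 8899.5000
edge 2: (18.5,33)→(15.5,38)  cross = 18.5·38 − 15.5·33 = 191.5000; (r_i+r_j)·cross = 34·191.5000 = 6511.0000
edge 3: (15.5,38)→(7.5,30.5)  cross = 15.5·30.5 − 7.5·38 = 187.7500; (r_i+r_j)·cross = 23·187.7500 = 4318.2500
Σcross = 269.5000 → A = |Σcross|/2 = 134.7500 mm²
Σ(r_i+r_j)·cross = 11184.2500 → first moment M = |Σ|/6 = 1864.0417
R_c = M/A = 1864.0417/134.7500 = 13.8333 mm
θ = 218° = 3.804818 rad
V = θ·R_c·A = 3.804818·13.8333·134.7500 = 7092.339 mm³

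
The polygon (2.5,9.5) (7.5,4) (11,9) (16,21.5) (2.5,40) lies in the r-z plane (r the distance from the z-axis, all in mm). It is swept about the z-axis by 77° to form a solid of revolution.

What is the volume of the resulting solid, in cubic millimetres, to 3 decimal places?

Volume = 2863.438 mm³

Profile (r,z), 5 vertices: (2.5,9.5) (7.5,4) (11,9) (16,21.5) (2.5,40)
edge 0: (2.5,9.5)→(7.5,4)  cross = 2.5·4 − 7.5·9.5 = -61.2500; (r_i+r_j)·cross = 10·-61.2500 = -612.5000
edge 1: (7.5,4)→(11,9)  cross = 7.5·9 − 11·4 = 23.5000; (r_i+r_j)·cross = 18.5·23.5000 = 434.7500
edge 2: (11,9)→(16,21.5)  cross = 11·21.5 − 16·9 = 92.5000; (r_i+r_j)·cross = 27·92.5000 = 2497.5000
edge 3: (16,21.5)→(2.5,40)  cross = 16·40 − 2.5·21.5 = 586.2500; (r_i+r_j)·cross = 18.5·586.2500 = 10845.6250
edge 4: (2.5,40)→(2.5,9.5)  cross = 2.5·9.5 − 2.5·40 = -76.2500; (r_i+r_j)·cross = 5·-76.2500 = -381.2500
Σcross = 564.7500 → A = |Σcross|/2 = 282.3750 mm²
Σ(r_i+r_j)·cross = 12784.1250 → first moment M = |Σ|/6 = 2130.6875
R_c = M/A = 2130.6875/282.3750 = 7.5456 mm
θ = 77° = 1.343904 rad
V = θ·R_c·A = 1.343904·7.5456·282.3750 = 2863.438 mm³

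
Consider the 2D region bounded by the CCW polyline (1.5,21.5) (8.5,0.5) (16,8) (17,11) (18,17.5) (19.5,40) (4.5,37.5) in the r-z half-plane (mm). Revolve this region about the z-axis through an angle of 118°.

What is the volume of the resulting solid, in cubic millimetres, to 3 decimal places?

Profile (r,z), 7 vertices: (1.5,21.5) (8.5,0.5) (16,8) (17,11) (18,17.5) (19.5,40) (4.5,37.5)
edge 0: (1.5,21.5)→(8.5,0.5)  cross = 1.5·0.5 − 8.5·21.5 = -182.0000; (r_i+r_j)·cross = 10·-182.0000 = -1820.0000
edge 1: (8.5,0.5)→(16,8)  cross = 8.5·8 − 16·0.5 = 60.0000; (r_i+r_j)·cross = 24.5·60.0000 = 1470.0000
edge 2: (16,8)→(17,11)  cross = 16·11 − 17·8 = 40.0000; (r_i+r_j)·cross = 33·40.0000 = 1320.0000
edge 3: (17,11)→(18,17.5)  cross = 17·17.5 − 18·11 = 99.5000; (r_i+r_j)·cross = 35·99.5000 = 3482.5000
edge 4: (18,17.5)→(19.5,40)  cross = 18·40 − 19.5·17.5 = 378.7500; (r_i+r_j)·cross = 37.5·378.7500 = 14203.1250
edge 5: (19.5,40)→(4.5,37.5)  cross = 19.5·37.5 − 4.5·40 = 551.2500; (r_i+r_j)·cross = 24·551.2500 = 13230.0000
edge 6: (4.5,37.5)→(1.5,21.5)  cross = 4.5·21.5 − 1.5·37.5 = 40.5000; (r_i+r_j)·cross = 6·40.5000 = 243.0000
Σcross = 988.0000 → A = |Σcross|/2 = 494.0000 mm²
Σ(r_i+r_j)·cross = 32128.6250 → first moment M = |Σ|/6 = 5354.7708
R_c = M/A = 5354.7708/494.0000 = 10.8396 mm
θ = 118° = 2.059489 rad
V = θ·R_c·A = 2.059489·10.8396·494.0000 = 11028.089 mm³

Volume = 11028.089 mm³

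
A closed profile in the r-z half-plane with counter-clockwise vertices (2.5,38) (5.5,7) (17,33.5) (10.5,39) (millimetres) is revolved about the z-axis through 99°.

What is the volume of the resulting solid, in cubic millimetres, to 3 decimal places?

Volume = 3575.263 mm³

Profile (r,z), 4 vertices: (2.5,38) (5.5,7) (17,33.5) (10.5,39)
edge 0: (2.5,38)→(5.5,7)  cross = 2.5·7 − 5.5·38 = -191.5000; (r_i+r_j)·cross = 8·-191.5000 = -1532.0000
edge 1: (5.5,7)→(17,33.5)  cross = 5.5·33.5 − 17·7 = 65.2500; (r_i+r_j)·cross = 22.5·65.2500 = 1468.1250
edge 2: (17,33.5)→(10.5,39)  cross = 17·39 − 10.5·33.5 = 311.2500; (r_i+r_j)·cross = 27.5·311.2500 = 8559.3750
edge 3: (10.5,39)→(2.5,38)  cross = 10.5·38 − 2.5·39 = 301.5000; (r_i+r_j)·cross = 13·301.5000 = 3919.5000
Σcross = 486.5000 → A = |Σcross|/2 = 243.2500 mm²
Σ(r_i+r_j)·cross = 12415.0000 → first moment M = |Σ|/6 = 2069.1667
R_c = M/A = 2069.1667/243.2500 = 8.5063 mm
θ = 99° = 1.727876 rad
V = θ·R_c·A = 1.727876·8.5063·243.2500 = 3575.263 mm³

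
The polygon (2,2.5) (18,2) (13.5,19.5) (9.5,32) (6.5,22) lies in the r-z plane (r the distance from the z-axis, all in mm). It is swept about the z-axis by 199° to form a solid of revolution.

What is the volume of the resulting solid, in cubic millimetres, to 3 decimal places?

Volume = 8591.190 mm³

Profile (r,z), 5 vertices: (2,2.5) (18,2) (13.5,19.5) (9.5,32) (6.5,22)
edge 0: (2,2.5)→(18,2)  cross = 2·2 − 18·2.5 = -41.0000; (r_i+r_j)·cross = 20·-41.0000 = -820.0000
edge 1: (18,2)→(13.5,19.5)  cross = 18·19.5 − 13.5·2 = 324.0000; (r_i+r_j)·cross = 31.5·324.0000 = 10206.0000
edge 2: (13.5,19.5)→(9.5,32)  cross = 13.5·32 − 9.5·19.5 = 246.7500; (r_i+r_j)·cross = 23·246.7500 = 5675.2500
edge 3: (9.5,32)→(6.5,22)  cross = 9.5·22 − 6.5·32 = 1.0000; (r_i+r_j)·cross = 16·1.0000 = 16.0000
edge 4: (6.5,22)→(2,2.5)  cross = 6.5·2.5 − 2·22 = -27.7500; (r_i+r_j)·cross = 8.5·-27.7500 = -235.8750
Σcross = 503.0000 → A = |Σcross|/2 = 251.5000 mm²
Σ(r_i+r_j)·cross = 14841.3750 → first moment M = |Σ|/6 = 2473.5625
R_c = M/A = 2473.5625/251.5000 = 9.8352 mm
θ = 199° = 3.473205 rad
V = θ·R_c·A = 3.473205·9.8352·251.5000 = 8591.190 mm³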